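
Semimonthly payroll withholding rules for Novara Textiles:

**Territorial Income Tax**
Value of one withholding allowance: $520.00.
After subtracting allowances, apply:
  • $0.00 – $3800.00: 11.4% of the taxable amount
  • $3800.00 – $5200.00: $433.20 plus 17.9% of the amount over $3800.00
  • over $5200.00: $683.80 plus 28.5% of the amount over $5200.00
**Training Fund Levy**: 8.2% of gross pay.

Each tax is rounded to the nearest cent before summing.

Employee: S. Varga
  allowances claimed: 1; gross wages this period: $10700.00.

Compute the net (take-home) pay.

Territorial Income Tax: taxable = $10700.00 − 1×$520.00 = $10180.00
  $683.80 + 28.5% × ($10180.00 − $5200.00) = $683.80 + 28.5% × $4980.00 = $2103.10
Training Fund Levy: 8.2% × $10700.00 = $877.40
Total withheld: $2103.10 + $877.40 = $2980.50
Net pay: $10700.00 − $2980.50 = $7719.50

$7719.50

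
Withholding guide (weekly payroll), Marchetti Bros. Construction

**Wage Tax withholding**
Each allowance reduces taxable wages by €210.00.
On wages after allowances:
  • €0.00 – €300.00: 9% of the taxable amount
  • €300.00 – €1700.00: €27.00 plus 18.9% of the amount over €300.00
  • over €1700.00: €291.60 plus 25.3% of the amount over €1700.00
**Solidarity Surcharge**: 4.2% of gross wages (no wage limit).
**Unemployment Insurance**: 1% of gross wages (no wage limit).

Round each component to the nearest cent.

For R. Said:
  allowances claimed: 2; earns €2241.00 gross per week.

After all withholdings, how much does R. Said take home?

Wage Tax: taxable = €2241.00 − 2×€210.00 = €1821.00
  €291.60 + 25.3% × (€1821.00 − €1700.00) = €291.60 + 25.3% × €121.00 = €322.21
Solidarity Surcharge: 4.2% × €2241.00 = €94.12
Unemployment Insurance: 1% × €2241.00 = €22.41
Total withheld: €322.21 + €94.12 + €22.41 = €438.74
Net pay: €2241.00 − €438.74 = €1802.26

€1802.26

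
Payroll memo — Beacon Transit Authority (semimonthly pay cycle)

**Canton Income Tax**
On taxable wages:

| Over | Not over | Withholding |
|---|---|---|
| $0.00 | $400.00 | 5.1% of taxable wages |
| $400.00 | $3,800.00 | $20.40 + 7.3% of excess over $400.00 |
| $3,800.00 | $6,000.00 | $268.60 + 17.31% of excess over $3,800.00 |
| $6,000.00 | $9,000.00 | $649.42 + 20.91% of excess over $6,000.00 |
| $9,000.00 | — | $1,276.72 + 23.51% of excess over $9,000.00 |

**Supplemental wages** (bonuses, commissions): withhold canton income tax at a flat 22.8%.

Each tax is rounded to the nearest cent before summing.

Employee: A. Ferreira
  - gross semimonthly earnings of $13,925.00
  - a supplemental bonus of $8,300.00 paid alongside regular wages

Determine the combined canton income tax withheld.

Canton Income Tax: taxable = $13,925.00
  $1,276.72 + 23.51% × ($13,925.00 − $9,000.00) = $1,276.72 + 23.51% × $4,925.00 = $2,434.59
Supplemental (22.8% flat on bonus): 22.8% × $8,300.00 = $1,892.40
Total canton income tax: $2,434.59 + $1,892.40 = $4,326.99

$4,326.99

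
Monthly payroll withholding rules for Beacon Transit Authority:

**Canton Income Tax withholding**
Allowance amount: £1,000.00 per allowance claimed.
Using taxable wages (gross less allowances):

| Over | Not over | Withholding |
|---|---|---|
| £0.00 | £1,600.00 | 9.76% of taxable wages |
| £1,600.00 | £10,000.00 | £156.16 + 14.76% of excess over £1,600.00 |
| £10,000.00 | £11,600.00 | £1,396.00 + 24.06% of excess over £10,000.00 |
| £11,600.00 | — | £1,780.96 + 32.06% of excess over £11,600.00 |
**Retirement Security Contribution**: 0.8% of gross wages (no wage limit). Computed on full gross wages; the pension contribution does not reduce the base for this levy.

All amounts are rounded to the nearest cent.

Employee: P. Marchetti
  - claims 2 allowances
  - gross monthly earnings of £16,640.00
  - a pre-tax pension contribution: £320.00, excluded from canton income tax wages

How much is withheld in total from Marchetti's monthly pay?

£2,786.11

Canton Income Tax: taxable = £16,640.00 − £320.00 − 2×£1,000.00 = £14,320.00
  £1,780.96 + 32.06% × (£14,320.00 − £11,600.00) = £1,780.96 + 32.06% × £2,720.00 = £2,652.99
Retirement Security Contribution: 0.8% × £16,640.00 = £133.12
Total: £2,652.99 + £133.12 = £2,786.11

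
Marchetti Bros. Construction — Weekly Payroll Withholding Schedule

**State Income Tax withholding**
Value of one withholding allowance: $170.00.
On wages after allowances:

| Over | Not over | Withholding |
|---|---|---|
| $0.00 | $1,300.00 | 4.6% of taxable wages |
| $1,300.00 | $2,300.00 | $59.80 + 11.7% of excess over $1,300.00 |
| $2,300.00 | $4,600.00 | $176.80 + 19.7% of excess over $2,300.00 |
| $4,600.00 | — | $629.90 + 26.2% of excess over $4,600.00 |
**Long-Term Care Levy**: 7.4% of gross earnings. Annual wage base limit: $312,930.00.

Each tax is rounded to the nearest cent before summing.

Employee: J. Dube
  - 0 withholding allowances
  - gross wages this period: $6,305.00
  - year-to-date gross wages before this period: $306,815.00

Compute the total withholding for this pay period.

$1,529.12

State Income Tax: taxable = $6,305.00
  $629.90 + 26.2% × ($6,305.00 − $4,600.00) = $629.90 + 26.2% × $1,705.00 = $1,076.61
Long-Term Care Levy: cap $312,930.00 − YTD $306,815.00 = $6,115.00 subject; 7.4% × $6,115.00 = $452.51
Total: $1,076.61 + $452.51 = $1,529.12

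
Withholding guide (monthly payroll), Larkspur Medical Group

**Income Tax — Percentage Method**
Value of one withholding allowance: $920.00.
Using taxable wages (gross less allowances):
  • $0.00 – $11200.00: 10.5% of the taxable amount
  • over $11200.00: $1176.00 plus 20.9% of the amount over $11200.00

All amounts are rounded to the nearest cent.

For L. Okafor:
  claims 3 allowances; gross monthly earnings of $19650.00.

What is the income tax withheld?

Income Tax: taxable = $19650.00 − 3×$920.00 = $16890.00
  $1176.00 + 20.9% × ($16890.00 − $11200.00) = $1176.00 + 20.9% × $5690.00 = $2365.21

$2365.21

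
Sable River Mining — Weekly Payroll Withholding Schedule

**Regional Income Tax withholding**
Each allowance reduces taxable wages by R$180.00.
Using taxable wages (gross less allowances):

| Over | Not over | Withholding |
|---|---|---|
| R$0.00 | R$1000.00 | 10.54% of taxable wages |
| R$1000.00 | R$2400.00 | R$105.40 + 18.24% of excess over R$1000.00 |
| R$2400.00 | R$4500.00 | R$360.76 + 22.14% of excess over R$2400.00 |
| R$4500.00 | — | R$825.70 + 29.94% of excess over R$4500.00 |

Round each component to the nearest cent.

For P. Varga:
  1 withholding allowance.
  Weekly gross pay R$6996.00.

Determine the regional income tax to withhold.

R$1519.11

Regional Income Tax: taxable = R$6996.00 − 1×R$180.00 = R$6816.00
  R$825.70 + 29.94% × (R$6816.00 − R$4500.00) = R$825.70 + 29.94% × R$2316.00 = R$1519.11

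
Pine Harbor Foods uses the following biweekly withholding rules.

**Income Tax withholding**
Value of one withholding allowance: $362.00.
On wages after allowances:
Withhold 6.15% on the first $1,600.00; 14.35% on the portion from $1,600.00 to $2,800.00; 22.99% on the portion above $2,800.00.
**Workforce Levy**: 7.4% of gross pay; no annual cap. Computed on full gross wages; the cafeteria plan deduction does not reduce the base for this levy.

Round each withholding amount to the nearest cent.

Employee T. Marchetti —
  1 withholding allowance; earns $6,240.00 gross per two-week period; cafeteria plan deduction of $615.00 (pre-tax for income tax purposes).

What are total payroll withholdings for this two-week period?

Income Tax: taxable = $6,240.00 − $615.00 − 1×$362.00 = $5,263.00
  $270.60 + 22.99% × ($5,263.00 − $2,800.00) = $270.60 + 22.99% × $2,463.00 = $836.84
Workforce Levy: 7.4% × $6,240.00 = $461.76
Total: $836.84 + $461.76 = $1,298.60

$1,298.60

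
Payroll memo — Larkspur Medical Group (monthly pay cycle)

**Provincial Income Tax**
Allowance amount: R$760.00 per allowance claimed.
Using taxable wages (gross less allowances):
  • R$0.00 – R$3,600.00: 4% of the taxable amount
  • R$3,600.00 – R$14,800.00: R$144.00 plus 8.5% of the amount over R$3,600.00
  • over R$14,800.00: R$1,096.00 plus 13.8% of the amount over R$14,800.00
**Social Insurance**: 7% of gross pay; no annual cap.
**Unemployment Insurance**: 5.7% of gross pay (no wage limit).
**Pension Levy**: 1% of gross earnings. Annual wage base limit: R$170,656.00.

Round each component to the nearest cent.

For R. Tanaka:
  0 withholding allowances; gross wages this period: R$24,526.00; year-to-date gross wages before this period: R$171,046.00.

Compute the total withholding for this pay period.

R$5,552.99

Provincial Income Tax: taxable = R$24,526.00
  R$1,096.00 + 13.8% × (R$24,526.00 − R$14,800.00) = R$1,096.00 + 13.8% × R$9,726.00 = R$2,438.19
Social Insurance: 7% × R$24,526.00 = R$1,716.82
Unemployment Insurance: 5.7% × R$24,526.00 = R$1,397.98
Pension Levy: YTD R$171,046.00 ≥ cap R$170,656.00 → R$0.00
Total: R$2,438.19 + R$1,716.82 + R$1,397.98 + R$0.00 = R$5,552.99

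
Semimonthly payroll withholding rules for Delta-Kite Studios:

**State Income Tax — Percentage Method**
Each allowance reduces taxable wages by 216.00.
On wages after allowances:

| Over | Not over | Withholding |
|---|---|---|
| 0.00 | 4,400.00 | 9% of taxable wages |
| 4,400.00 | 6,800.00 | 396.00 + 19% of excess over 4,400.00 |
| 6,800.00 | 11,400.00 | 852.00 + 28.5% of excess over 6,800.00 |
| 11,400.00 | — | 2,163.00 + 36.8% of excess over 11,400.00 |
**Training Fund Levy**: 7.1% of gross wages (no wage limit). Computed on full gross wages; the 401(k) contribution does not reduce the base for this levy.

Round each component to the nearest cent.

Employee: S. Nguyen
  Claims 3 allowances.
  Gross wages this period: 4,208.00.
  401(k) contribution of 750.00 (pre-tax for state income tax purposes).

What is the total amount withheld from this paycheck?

551.67

State Income Tax: taxable = 4,208.00 − 750.00 − 3×216.00 = 2,810.00
  9% × 2,810.00 = 252.90
Training Fund Levy: 7.1% × 4,208.00 = 298.77
Total: 252.90 + 298.77 = 551.67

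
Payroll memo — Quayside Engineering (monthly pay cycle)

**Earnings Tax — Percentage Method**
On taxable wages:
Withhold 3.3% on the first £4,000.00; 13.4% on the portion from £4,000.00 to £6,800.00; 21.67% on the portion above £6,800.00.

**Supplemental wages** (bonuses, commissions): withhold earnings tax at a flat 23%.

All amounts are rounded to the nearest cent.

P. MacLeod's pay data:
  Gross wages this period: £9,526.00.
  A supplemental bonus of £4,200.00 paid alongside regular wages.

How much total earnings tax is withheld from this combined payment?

Earnings Tax: taxable = £9,526.00
  £507.20 + 21.67% × (£9,526.00 − £6,800.00) = £507.20 + 21.67% × £2,726.00 = £1,097.92
Supplemental (23% flat on bonus): 23% × £4,200.00 = £966.00
Total earnings tax: £1,097.92 + £966.00 = £2,063.92

£2,063.92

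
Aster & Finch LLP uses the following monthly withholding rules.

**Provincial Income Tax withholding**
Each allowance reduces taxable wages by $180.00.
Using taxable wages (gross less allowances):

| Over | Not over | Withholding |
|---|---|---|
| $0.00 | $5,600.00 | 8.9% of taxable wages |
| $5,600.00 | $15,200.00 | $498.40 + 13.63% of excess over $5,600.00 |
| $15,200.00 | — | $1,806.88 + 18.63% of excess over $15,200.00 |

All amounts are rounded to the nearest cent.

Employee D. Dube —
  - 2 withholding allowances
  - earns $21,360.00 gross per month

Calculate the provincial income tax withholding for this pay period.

Provincial Income Tax: taxable = $21,360.00 − 2×$180.00 = $21,000.00
  $1,806.88 + 18.63% × ($21,000.00 − $15,200.00) = $1,806.88 + 18.63% × $5,800.00 = $2,887.42

$2,887.42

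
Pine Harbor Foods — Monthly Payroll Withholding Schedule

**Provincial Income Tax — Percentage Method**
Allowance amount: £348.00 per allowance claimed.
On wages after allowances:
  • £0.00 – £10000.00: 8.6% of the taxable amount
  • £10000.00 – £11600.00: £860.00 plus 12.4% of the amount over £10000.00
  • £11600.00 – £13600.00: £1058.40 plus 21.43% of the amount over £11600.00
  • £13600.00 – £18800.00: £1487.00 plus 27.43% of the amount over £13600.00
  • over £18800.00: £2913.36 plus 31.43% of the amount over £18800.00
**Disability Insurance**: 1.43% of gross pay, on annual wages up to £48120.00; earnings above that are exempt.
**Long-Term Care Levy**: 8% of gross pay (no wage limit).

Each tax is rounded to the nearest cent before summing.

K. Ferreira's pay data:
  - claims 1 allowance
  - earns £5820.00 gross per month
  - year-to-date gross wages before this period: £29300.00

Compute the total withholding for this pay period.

£1019.42

Provincial Income Tax: taxable = £5820.00 − 1×£348.00 = £5472.00
  8.6% × £5472.00 = £470.59
Disability Insurance: 1.43% × £5820.00 = £83.23
Long-Term Care Levy: 8% × £5820.00 = £465.60
Total: £470.59 + £83.23 + £465.60 = £1019.42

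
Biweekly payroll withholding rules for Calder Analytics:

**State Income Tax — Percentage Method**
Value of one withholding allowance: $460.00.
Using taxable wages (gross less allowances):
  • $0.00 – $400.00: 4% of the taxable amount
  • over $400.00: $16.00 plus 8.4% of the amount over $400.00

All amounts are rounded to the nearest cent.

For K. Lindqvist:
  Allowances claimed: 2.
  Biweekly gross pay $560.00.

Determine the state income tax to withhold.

$0.00

State Income Tax: taxable = $560.00 − 2×$460.00 = $-360.00
  Taxable ≤ 0 → $0.00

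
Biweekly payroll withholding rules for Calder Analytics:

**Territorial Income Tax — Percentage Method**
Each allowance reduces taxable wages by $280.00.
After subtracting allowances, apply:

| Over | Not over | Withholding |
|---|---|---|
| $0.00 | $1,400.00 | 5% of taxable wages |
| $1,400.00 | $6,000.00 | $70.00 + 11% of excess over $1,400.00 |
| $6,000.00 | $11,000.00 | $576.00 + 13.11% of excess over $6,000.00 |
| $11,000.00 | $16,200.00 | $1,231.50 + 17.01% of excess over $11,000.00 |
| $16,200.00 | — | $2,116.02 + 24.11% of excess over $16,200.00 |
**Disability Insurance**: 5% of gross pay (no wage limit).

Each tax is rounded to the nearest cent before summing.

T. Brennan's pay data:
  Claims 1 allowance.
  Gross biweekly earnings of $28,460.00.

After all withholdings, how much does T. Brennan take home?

Territorial Income Tax: taxable = $28,460.00 − 1×$280.00 = $28,180.00
  $2,116.02 + 24.11% × ($28,180.00 − $16,200.00) = $2,116.02 + 24.11% × $11,980.00 = $5,004.40
Disability Insurance: 5% × $28,460.00 = $1,423.00
Total withheld: $5,004.40 + $1,423.00 = $6,427.40
Net pay: $28,460.00 − $6,427.40 = $22,032.60

$22,032.60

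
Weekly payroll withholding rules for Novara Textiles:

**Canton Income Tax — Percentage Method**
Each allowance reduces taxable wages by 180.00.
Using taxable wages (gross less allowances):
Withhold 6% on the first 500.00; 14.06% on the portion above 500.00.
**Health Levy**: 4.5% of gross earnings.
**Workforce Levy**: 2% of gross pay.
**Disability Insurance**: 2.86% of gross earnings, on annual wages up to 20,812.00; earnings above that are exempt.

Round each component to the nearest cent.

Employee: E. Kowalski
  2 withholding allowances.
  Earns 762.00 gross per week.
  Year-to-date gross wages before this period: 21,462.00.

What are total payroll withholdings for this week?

Canton Income Tax: taxable = 762.00 − 2×180.00 = 402.00
  6% × 402.00 = 24.12
Health Levy: 4.5% × 762.00 = 34.29
Workforce Levy: 2% × 762.00 = 15.24
Disability Insurance: YTD 21,462.00 ≥ cap 20,812.00 → 0.00
Total: 24.12 + 34.29 + 15.24 + 0.00 = 73.65

73.65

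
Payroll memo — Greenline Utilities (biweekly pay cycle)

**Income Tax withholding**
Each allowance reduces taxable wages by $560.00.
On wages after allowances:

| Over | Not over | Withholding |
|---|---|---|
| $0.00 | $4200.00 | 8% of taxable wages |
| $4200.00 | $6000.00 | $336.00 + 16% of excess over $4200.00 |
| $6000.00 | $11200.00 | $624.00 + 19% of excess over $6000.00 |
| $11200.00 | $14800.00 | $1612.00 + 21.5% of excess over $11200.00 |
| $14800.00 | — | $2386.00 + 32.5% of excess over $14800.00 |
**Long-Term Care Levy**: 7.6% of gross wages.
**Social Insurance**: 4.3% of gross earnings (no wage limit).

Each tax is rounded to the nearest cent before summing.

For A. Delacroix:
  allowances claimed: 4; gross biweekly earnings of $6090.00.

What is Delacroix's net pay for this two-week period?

$5057.29

Income Tax: taxable = $6090.00 − 4×$560.00 = $3850.00
  8% × $3850.00 = $308.00
Long-Term Care Levy: 7.6% × $6090.00 = $462.84
Social Insurance: 4.3% × $6090.00 = $261.87
Total withheld: $308.00 + $462.84 + $261.87 = $1032.71
Net pay: $6090.00 − $1032.71 = $5057.29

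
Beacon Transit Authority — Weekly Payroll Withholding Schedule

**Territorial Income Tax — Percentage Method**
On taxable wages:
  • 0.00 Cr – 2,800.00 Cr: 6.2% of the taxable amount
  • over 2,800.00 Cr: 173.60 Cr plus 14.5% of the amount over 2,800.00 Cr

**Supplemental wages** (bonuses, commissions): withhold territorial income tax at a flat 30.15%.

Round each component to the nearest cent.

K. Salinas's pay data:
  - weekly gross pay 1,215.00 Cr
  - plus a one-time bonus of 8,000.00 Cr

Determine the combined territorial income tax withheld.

Territorial Income Tax: taxable = 1,215.00 Cr
  6.2% × 1,215.00 Cr = 75.33 Cr
Supplemental (30.15% flat on bonus): 30.15% × 8,000.00 Cr = 2,412.00 Cr
Total territorial income tax: 75.33 Cr + 2,412.00 Cr = 2,487.33 Cr

2,487.33 Cr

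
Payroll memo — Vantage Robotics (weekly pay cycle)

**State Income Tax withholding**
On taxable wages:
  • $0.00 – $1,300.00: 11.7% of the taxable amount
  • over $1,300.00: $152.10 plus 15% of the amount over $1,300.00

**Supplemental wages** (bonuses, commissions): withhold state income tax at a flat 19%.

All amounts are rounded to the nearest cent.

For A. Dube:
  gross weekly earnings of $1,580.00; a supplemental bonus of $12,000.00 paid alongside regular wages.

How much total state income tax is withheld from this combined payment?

$2,474.10

State Income Tax: taxable = $1,580.00
  $152.10 + 15% × ($1,580.00 − $1,300.00) = $152.10 + 15% × $280.00 = $194.10
Supplemental (19% flat on bonus): 19% × $12,000.00 = $2,280.00
Total state income tax: $194.10 + $2,280.00 = $2,474.10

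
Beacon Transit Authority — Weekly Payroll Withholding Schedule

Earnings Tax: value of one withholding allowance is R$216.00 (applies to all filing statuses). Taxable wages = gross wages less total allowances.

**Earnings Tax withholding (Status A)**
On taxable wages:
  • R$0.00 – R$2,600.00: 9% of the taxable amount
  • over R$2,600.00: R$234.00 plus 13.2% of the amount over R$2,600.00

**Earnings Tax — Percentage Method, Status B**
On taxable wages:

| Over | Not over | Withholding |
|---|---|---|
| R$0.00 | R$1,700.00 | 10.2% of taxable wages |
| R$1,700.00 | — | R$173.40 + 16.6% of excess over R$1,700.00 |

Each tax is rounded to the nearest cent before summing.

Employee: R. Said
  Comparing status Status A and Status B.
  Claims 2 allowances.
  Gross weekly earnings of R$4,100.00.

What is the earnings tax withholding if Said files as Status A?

R$374.98

Earnings Tax (Status A): taxable = R$4,100.00 − 2×R$216.00 = R$3,668.00
  R$234.00 + 13.2% × (R$3,668.00 − R$2,600.00) = R$234.00 + 13.2% × R$1,068.00 = R$374.98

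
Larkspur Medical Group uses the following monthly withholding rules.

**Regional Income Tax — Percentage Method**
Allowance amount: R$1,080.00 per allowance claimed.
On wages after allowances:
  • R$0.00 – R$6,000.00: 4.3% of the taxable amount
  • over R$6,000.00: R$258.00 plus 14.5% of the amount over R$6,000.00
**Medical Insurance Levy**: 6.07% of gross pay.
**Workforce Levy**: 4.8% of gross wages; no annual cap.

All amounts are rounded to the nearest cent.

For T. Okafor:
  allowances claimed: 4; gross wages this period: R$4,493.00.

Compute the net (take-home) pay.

Regional Income Tax: taxable = R$4,493.00 − 4×R$1,080.00 = R$173.00
  4.3% × R$173.00 = R$7.44
Medical Insurance Levy: 6.07% × R$4,493.00 = R$272.73
Workforce Levy: 4.8% × R$4,493.00 = R$215.66
Total withheld: R$7.44 + R$272.73 + R$215.66 = R$495.83
Net pay: R$4,493.00 − R$495.83 = R$3,997.17

R$3,997.17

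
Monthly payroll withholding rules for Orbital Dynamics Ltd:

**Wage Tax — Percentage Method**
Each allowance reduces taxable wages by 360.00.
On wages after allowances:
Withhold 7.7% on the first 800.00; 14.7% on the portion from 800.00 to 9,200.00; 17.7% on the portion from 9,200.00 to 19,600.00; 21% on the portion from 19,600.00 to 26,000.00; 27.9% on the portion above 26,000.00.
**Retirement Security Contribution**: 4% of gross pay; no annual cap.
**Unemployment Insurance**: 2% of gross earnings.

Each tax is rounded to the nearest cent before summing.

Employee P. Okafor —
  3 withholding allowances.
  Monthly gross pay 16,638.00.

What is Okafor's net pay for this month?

Wage Tax: taxable = 16,638.00 − 3×360.00 = 15,558.00
  1,296.40 + 17.7% × (15,558.00 − 9,200.00) = 1,296.40 + 17.7% × 6,358.00 = 2,421.77
Retirement Security Contribution: 4% × 16,638.00 = 665.52
Unemployment Insurance: 2% × 16,638.00 = 332.76
Total withheld: 2,421.77 + 665.52 + 332.76 = 3,420.05
Net pay: 16,638.00 − 3,420.05 = 13,217.95

13,217.95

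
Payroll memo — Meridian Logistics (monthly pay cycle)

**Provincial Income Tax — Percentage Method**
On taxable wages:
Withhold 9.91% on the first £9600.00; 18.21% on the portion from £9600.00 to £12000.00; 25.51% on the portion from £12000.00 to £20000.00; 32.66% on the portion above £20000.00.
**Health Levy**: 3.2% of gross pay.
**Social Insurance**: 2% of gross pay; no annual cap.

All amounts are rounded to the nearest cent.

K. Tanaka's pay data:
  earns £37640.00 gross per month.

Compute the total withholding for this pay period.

£11147.70

Provincial Income Tax: taxable = £37640.00
  £3429.20 + 32.66% × (£37640.00 − £20000.00) = £3429.20 + 32.66% × £17640.00 = £9190.42
Health Levy: 3.2% × £37640.00 = £1204.48
Social Insurance: 2% × £37640.00 = £752.80
Total: £9190.42 + £1204.48 + £752.80 = £11147.70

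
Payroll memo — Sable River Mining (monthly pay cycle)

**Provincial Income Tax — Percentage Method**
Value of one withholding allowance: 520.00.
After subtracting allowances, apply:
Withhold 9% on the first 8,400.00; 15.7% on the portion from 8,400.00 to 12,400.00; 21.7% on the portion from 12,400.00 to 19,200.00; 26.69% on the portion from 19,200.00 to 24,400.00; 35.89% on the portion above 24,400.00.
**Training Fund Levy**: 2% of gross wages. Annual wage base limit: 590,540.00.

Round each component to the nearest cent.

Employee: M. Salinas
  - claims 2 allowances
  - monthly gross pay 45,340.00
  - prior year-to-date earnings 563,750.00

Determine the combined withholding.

Provincial Income Tax: taxable = 45,340.00 − 2×520.00 = 44,300.00
  4,247.48 + 35.89% × (44,300.00 − 24,400.00) = 4,247.48 + 35.89% × 19,900.00 = 11,389.59
Training Fund Levy: cap 590,540.00 − YTD 563,750.00 = 26,790.00 subject; 2% × 26,790.00 = 535.80
Total: 11,389.59 + 535.80 = 11,925.39

11,925.39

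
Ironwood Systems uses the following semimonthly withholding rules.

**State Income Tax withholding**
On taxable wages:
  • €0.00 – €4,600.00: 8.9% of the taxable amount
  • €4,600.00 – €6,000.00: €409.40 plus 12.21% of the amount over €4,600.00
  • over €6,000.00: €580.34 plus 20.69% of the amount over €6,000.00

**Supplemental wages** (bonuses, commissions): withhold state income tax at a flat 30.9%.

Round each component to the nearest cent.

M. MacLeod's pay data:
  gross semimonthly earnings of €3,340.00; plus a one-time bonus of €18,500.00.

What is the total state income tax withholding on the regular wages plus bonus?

State Income Tax: taxable = €3,340.00
  8.9% × €3,340.00 = €297.26
Supplemental (30.9% flat on bonus): 30.9% × €18,500.00 = €5,716.50
Total state income tax: €297.26 + €5,716.50 = €6,013.76

€6,013.76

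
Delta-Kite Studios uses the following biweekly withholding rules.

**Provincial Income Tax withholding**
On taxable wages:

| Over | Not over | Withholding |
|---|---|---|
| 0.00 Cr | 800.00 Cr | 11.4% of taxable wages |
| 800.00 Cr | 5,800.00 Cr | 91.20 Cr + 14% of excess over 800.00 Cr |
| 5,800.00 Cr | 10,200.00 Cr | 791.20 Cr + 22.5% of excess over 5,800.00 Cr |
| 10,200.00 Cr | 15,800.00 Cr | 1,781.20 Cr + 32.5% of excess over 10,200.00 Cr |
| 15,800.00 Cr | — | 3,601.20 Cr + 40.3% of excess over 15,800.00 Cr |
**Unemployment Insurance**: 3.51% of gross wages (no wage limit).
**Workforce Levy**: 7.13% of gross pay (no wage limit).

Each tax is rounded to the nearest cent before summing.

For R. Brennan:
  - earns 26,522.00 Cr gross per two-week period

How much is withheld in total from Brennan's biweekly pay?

10,744.11 Cr

Provincial Income Tax: taxable = 26,522.00 Cr
  3,601.20 Cr + 40.3% × (26,522.00 Cr − 15,800.00 Cr) = 3,601.20 Cr + 40.3% × 10,722.00 Cr = 7,922.17 Cr
Unemployment Insurance: 3.51% × 26,522.00 Cr = 930.92 Cr
Workforce Levy: 7.13% × 26,522.00 Cr = 1,891.02 Cr
Total: 7,922.17 Cr + 930.92 Cr + 1,891.02 Cr = 10,744.11 Cr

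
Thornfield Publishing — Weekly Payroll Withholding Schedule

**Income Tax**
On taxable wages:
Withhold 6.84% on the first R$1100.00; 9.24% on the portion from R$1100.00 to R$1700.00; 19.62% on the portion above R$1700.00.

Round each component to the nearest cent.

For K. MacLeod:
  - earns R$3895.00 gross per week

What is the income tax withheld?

Income Tax: taxable = R$3895.00
  R$130.68 + 19.62% × (R$3895.00 − R$1700.00) = R$130.68 + 19.62% × R$2195.00 = R$561.34

R$561.34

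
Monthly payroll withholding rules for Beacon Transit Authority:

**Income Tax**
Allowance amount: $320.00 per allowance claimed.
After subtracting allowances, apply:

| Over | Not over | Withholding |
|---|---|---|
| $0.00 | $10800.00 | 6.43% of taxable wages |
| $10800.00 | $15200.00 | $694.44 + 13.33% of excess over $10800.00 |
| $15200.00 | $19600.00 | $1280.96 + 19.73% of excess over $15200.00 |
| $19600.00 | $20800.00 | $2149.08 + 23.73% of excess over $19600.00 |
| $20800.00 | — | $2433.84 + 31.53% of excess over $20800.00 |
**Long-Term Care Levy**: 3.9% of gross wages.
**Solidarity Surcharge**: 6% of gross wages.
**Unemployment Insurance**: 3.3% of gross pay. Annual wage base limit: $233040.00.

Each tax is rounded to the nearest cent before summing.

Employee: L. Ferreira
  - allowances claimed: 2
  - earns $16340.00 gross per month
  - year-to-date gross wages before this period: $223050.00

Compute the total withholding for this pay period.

$3326.94

Income Tax: taxable = $16340.00 − 2×$320.00 = $15700.00
  $1280.96 + 19.73% × ($15700.00 − $15200.00) = $1280.96 + 19.73% × $500.00 = $1379.61
Long-Term Care Levy: 3.9% × $16340.00 = $637.26
Solidarity Surcharge: 6% × $16340.00 = $980.40
Unemployment Insurance: cap $233040.00 − YTD $223050.00 = $9990.00 subject; 3.3% × $9990.00 = $329.67
Total: $1379.61 + $637.26 + $980.40 + $329.67 = $3326.94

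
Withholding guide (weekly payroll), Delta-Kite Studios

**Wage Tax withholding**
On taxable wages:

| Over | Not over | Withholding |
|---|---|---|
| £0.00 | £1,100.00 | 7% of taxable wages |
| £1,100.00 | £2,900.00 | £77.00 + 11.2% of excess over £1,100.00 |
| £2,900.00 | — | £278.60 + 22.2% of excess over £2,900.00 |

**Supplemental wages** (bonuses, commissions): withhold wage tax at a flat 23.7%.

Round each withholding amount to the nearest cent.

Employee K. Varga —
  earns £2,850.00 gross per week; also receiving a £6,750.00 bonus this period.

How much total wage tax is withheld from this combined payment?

£1,872.75

Wage Tax: taxable = £2,850.00
  £77.00 + 11.2% × (£2,850.00 − £1,100.00) = £77.00 + 11.2% × £1,750.00 = £273.00
Supplemental (23.7% flat on bonus): 23.7% × £6,750.00 = £1,599.75
Total wage tax: £273.00 + £1,599.75 = £1,872.75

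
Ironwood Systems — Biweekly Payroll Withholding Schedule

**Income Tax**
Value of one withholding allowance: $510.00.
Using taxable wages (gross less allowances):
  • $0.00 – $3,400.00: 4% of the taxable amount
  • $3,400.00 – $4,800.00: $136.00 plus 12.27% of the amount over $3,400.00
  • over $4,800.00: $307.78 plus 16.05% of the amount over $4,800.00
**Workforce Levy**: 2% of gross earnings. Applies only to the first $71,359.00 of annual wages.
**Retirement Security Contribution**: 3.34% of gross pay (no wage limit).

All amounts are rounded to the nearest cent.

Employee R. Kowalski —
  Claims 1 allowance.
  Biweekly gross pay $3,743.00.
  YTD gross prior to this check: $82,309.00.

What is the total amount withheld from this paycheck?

Income Tax: taxable = $3,743.00 − 1×$510.00 = $3,233.00
  4% × $3,233.00 = $129.32
Workforce Levy: YTD $82,309.00 ≥ cap $71,359.00 → $0.00
Retirement Security Contribution: 3.34% × $3,743.00 = $125.02
Total: $129.32 + $0.00 + $125.02 = $254.34

$254.34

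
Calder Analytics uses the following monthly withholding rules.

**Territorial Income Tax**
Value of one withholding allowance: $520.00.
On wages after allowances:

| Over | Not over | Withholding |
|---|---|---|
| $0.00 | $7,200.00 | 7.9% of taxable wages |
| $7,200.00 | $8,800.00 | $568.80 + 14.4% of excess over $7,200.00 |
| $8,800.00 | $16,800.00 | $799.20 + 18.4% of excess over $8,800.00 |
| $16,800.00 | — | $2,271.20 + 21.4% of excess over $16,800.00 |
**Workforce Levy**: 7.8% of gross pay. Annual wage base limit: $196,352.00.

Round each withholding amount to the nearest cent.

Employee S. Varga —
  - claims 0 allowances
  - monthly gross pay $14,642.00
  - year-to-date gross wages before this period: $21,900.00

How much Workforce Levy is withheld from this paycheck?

Workforce Levy: 7.8% × $14,642.00 = $1,142.08

$1,142.08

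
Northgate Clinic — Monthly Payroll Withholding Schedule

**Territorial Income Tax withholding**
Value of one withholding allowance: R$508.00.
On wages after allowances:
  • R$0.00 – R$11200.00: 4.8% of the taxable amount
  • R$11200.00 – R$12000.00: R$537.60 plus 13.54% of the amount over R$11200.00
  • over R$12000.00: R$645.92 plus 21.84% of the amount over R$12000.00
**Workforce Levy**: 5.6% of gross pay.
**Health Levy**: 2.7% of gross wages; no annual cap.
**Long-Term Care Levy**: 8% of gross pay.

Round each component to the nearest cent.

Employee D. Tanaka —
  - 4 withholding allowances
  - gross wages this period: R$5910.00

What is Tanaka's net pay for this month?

R$4760.53

Territorial Income Tax: taxable = R$5910.00 − 4×R$508.00 = R$3878.00
  4.8% × R$3878.00 = R$186.14
Workforce Levy: 5.6% × R$5910.00 = R$330.96
Health Levy: 2.7% × R$5910.00 = R$159.57
Long-Term Care Levy: 8% × R$5910.00 = R$472.80
Total withheld: R$186.14 + R$330.96 + R$159.57 + R$472.80 = R$1149.47
Net pay: R$5910.00 − R$1149.47 = R$4760.53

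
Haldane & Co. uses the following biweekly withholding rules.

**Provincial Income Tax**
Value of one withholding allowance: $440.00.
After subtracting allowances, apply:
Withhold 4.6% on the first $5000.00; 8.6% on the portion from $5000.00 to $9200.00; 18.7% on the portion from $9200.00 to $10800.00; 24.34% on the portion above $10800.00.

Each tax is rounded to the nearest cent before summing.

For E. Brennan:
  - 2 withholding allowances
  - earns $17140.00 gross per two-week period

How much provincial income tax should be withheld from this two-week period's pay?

$2219.36

Provincial Income Tax: taxable = $17140.00 − 2×$440.00 = $16260.00
  $890.40 + 24.34% × ($16260.00 − $10800.00) = $890.40 + 24.34% × $5460.00 = $2219.36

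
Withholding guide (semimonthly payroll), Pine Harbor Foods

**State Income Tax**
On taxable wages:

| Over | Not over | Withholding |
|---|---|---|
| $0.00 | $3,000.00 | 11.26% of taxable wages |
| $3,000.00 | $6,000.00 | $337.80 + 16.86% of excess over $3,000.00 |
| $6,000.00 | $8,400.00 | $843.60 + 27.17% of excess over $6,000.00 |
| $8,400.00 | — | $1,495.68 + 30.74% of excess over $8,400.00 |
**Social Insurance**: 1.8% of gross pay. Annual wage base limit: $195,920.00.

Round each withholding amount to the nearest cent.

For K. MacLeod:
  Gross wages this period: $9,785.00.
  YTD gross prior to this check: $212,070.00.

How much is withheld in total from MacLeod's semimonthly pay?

$1,921.43

State Income Tax: taxable = $9,785.00
  $1,495.68 + 30.74% × ($9,785.00 − $8,400.00) = $1,495.68 + 30.74% × $1,385.00 = $1,921.43
Social Insurance: YTD $212,070.00 ≥ cap $195,920.00 → $0.00
Total: $1,921.43 + $0.00 = $1,921.43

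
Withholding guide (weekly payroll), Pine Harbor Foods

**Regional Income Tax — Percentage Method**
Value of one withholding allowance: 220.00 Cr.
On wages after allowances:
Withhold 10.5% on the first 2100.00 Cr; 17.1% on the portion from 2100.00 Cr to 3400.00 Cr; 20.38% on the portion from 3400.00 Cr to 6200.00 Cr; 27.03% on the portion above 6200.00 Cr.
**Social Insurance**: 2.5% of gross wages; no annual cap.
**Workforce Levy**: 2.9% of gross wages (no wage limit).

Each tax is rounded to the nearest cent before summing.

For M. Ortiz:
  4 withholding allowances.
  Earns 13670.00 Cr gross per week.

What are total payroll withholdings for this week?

Regional Income Tax: taxable = 13670.00 Cr − 4×220.00 Cr = 12790.00 Cr
  1013.44 Cr + 27.03% × (12790.00 Cr − 6200.00 Cr) = 1013.44 Cr + 27.03% × 6590.00 Cr = 2794.72 Cr
Social Insurance: 2.5% × 13670.00 Cr = 341.75 Cr
Workforce Levy: 2.9% × 13670.00 Cr = 396.43 Cr
Total: 2794.72 Cr + 341.75 Cr + 396.43 Cr = 3532.90 Cr

3532.90 Cr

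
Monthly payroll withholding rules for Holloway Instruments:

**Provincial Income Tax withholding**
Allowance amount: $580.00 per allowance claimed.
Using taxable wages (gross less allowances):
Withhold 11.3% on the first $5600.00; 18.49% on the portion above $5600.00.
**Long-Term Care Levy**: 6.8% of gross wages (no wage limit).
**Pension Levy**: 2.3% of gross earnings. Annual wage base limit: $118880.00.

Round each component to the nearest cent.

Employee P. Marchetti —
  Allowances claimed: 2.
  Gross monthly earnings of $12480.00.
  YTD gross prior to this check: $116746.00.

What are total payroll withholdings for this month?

Provincial Income Tax: taxable = $12480.00 − 2×$580.00 = $11320.00
  $632.80 + 18.49% × ($11320.00 − $5600.00) = $632.80 + 18.49% × $5720.00 = $1690.43
Long-Term Care Levy: 6.8% × $12480.00 = $848.64
Pension Levy: cap $118880.00 − YTD $116746.00 = $2134.00 subject; 2.3% × $2134.00 = $49.08
Total: $1690.43 + $848.64 + $49.08 = $2588.15

$2588.15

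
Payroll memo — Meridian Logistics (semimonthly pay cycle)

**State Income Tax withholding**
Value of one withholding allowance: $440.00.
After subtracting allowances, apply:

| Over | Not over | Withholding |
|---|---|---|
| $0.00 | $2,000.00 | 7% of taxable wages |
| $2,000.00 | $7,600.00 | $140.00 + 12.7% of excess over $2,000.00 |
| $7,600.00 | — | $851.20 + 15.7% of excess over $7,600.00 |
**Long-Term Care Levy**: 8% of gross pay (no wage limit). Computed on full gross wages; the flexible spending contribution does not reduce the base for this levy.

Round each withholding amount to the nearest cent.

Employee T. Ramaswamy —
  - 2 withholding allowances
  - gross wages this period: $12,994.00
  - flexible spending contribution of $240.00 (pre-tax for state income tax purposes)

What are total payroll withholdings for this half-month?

State Income Tax: taxable = $12,994.00 − $240.00 − 2×$440.00 = $11,874.00
  $851.20 + 15.7% × ($11,874.00 − $7,600.00) = $851.20 + 15.7% × $4,274.00 = $1,522.22
Long-Term Care Levy: 8% × $12,994.00 = $1,039.52
Total: $1,522.22 + $1,039.52 = $2,561.74

$2,561.74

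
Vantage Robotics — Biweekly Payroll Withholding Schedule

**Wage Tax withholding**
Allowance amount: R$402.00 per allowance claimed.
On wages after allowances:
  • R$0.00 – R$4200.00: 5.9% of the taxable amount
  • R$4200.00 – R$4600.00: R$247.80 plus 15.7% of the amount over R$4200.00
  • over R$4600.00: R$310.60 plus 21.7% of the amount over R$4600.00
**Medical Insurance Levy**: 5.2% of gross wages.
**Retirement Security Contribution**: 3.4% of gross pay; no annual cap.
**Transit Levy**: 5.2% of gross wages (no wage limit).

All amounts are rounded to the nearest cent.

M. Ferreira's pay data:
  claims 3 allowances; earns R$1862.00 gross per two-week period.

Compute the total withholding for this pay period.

Wage Tax: taxable = R$1862.00 − 3×R$402.00 = R$656.00
  5.9% × R$656.00 = R$38.70
Medical Insurance Levy: 5.2% × R$1862.00 = R$96.82
Retirement Security Contribution: 3.4% × R$1862.00 = R$63.31
Transit Levy: 5.2% × R$1862.00 = R$96.82
Total: R$38.70 + R$96.82 + R$63.31 + R$96.82 = R$295.65

R$295.65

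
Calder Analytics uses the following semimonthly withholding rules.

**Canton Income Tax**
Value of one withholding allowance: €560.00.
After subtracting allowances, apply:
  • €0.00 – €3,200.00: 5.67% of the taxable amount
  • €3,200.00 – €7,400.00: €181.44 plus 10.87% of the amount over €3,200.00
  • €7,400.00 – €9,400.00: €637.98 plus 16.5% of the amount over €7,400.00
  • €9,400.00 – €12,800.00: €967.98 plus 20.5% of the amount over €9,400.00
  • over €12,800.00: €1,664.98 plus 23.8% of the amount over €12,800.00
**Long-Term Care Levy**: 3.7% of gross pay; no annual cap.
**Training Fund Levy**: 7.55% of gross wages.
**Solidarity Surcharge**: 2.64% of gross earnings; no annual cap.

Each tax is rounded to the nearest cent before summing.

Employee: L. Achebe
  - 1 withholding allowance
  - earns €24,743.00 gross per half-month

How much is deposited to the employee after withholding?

€16,932.06

Canton Income Tax: taxable = €24,743.00 − 1×€560.00 = €24,183.00
  €1,664.98 + 23.8% × (€24,183.00 − €12,800.00) = €1,664.98 + 23.8% × €11,383.00 = €4,374.13
Long-Term Care Levy: 3.7% × €24,743.00 = €915.49
Training Fund Levy: 7.55% × €24,743.00 = €1,868.10
Solidarity Surcharge: 2.64% × €24,743.00 = €653.22
Total withheld: €4,374.13 + €915.49 + €1,868.10 + €653.22 = €7,810.94
Net pay: €24,743.00 − €7,810.94 = €16,932.06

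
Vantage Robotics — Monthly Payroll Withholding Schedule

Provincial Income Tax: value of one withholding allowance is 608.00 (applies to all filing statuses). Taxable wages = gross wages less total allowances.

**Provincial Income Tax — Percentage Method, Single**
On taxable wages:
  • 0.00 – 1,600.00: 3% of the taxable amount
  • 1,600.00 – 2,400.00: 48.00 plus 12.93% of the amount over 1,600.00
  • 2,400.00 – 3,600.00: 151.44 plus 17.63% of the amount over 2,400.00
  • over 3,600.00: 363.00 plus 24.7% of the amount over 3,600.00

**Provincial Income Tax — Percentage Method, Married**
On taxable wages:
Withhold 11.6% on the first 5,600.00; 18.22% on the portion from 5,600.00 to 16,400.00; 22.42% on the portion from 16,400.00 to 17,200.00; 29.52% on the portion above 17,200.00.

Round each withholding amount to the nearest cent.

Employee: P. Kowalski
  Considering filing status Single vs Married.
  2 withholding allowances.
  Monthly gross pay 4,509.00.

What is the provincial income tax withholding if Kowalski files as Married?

Provincial Income Tax (Married): taxable = 4,509.00 − 2×608.00 = 3,293.00
  11.6% × 3,293.00 = 381.99

381.99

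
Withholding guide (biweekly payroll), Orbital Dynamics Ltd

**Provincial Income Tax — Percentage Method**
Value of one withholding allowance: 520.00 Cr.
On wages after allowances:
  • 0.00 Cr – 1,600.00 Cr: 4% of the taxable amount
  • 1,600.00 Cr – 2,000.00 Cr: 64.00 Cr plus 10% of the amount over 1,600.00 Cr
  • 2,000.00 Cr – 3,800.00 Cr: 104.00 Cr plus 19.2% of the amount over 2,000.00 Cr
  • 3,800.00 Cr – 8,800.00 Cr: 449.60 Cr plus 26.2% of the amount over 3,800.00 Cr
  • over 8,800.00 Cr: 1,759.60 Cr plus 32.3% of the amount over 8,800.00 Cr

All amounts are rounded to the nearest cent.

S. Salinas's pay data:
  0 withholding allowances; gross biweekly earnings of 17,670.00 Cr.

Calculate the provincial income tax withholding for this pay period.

Provincial Income Tax: taxable = 17,670.00 Cr
  1,759.60 Cr + 32.3% × (17,670.00 Cr − 8,800.00 Cr) = 1,759.60 Cr + 32.3% × 8,870.00 Cr = 4,624.61 Cr

4,624.61 Cr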